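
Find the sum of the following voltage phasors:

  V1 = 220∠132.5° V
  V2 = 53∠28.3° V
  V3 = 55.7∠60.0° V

Step 1 — Convert each phasor to rectangular form:
  V1 = 220·(cos(132.5°) + j·sin(132.5°)) = -148.6 + j162.2 V
  V2 = 53·(cos(28.3°) + j·sin(28.3°)) = 46.67 + j25.13 V
  V3 = 55.7·(cos(60.0°) + j·sin(60.0°)) = 27.85 + j48.24 V
Step 2 — Sum components: V_total = -74.11 + j235.6 V.
Step 3 — Convert to polar: |V_total| = 246.9 V, ∠V_total = 107.5°.

V_total = 246.9∠107.5° V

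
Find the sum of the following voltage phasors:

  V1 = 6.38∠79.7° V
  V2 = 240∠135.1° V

Step 1 — Convert each phasor to rectangular form:
  V1 = 6.38·(cos(79.7°) + j·sin(79.7°)) = 1.141 + j6.277 V
  V2 = 240·(cos(135.1°) + j·sin(135.1°)) = -170 + j169.4 V
Step 2 — Sum components: V_total = -168.9 + j175.7 V.
Step 3 — Convert to polar: |V_total| = 243.7 V, ∠V_total = 133.9°.

V_total = 243.7∠133.9° V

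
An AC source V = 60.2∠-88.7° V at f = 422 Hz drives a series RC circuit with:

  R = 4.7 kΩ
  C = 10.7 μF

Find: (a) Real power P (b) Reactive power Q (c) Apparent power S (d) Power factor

Step 1 — Angular frequency: ω = 2π·f = 2π·422 = 2652 rad/s.
Step 2 — Component impedances:
  R: Z = R = 4700 Ω
  C: Z = 1/(jωC) = -j/(ω·C) = 0 - j35.25 Ω
Step 3 — Series combination: Z_total = R + C = 4700 - j35.25 Ω = 4700∠-0.4° Ω.
Step 4 — Source phasor: V = 60.2∠-88.7° V = 1.366 - j60.18 V.
Step 5 — Current: I = V / Z = 0.0003866 - j0.0128 A = 0.01281∠-88.3° A.
Step 6 — Complex power: S = V·I* = 0.771 - j0.005782 VA.
Step 7 — Real power: P = Re(S) = 0.771 W.
Step 8 — Reactive power: Q = Im(S) = -0.005782 VAR.
Step 9 — Apparent power: |S| = 0.7711 VA.
Step 10 — Power factor: PF = P/|S| = 1 (leading).

(a) P = 0.771 W  (b) Q = -0.005782 VAR  (c) S = 0.7711 VA  (d) PF = 1 (leading)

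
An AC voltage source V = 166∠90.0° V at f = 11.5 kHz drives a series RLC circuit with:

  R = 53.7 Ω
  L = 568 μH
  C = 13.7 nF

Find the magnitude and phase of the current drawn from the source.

Step 1 — Angular frequency: ω = 2π·f = 2π·1.15e+04 = 7.226e+04 rad/s.
Step 2 — Component impedances:
  R: Z = R = 53.7 Ω
  L: Z = jωL = j·7.226e+04·0.000568 = 0 + j41.04 Ω
  C: Z = 1/(jωC) = -j/(ω·C) = 0 - j1010 Ω
Step 3 — Series combination: Z_total = R + L + C = 53.7 - j969.1 Ω = 970.6∠-86.8° Ω.
Step 4 — Source phasor: V = 166∠90.0° V = 0 + j166 V.
Step 5 — Ohm's law: I = V / Z_total = (0 + j166) / (53.7 - j969.1) = -0.1708 + j0.009462 A.
Step 6 — Convert to polar: |I| = 0.171 A, ∠I = 176.8°.

I = 0.171∠176.8° A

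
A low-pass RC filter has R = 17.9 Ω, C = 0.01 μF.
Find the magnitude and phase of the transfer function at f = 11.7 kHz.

Step 1 — Angular frequency: ω = 2π·1.17e+04 = 7.351e+04 rad/s.
Step 2 — Transfer function: H(jω) = 1/(1 + jωRC).
Step 3 — Denominator: 1 + jωRC = 1 + j·7.351e+04·17.9·1e-08 = 1 + j0.01316.
Step 4 — H = 0.9998 - j0.01316.
Step 5 — Magnitude: |H| = 0.9999 (-0.0 dB); phase: φ = -0.8°.

|H| = 0.9999 (-0.0 dB), φ = -0.8°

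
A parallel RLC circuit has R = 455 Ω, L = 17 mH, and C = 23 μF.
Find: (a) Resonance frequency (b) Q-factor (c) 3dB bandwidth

Step 1 — Resonance: ω₀ = 1/√(LC) = 1/√(0.017·2.3e-05) = 1599 rad/s.
Step 2 — f₀ = ω₀/(2π) = 254.5 Hz.
Step 3 — Parallel Q: Q = R/(ω₀L) = 455/(1599·0.017) = 16.74.
Step 4 — Bandwidth: Δω = ω₀/Q = 95.56 rad/s; BW = Δω/(2π) = 15.21 Hz.

(a) f₀ = 254.5 Hz  (b) Q = 16.74  (c) BW = 15.21 Hz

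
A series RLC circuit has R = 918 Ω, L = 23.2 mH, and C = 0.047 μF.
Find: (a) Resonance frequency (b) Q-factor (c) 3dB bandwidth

Step 1 — Resonance condition Im(Z)=0 gives ω₀ = 1/√(LC).
Step 2 — ω₀ = 1/√(0.0232·4.7e-08) = 3.028e+04 rad/s.
Step 3 — f₀ = ω₀/(2π) = 4820 Hz.
Step 4 — Series Q: Q = ω₀L/R = 3.028e+04·0.0232/918 = 0.7653.
Step 5 — 3dB bandwidth: Δω = ω₀/Q = 3.957e+04 rad/s; BW = Δω/(2π) = 6298 Hz.

(a) f₀ = 4820 Hz  (b) Q = 0.7653  (c) BW = 6298 Hz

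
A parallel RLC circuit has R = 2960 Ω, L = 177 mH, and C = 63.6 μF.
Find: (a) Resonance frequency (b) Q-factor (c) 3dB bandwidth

Step 1 — Resonance: ω₀ = 1/√(LC) = 1/√(0.177·6.36e-05) = 298 rad/s.
Step 2 — f₀ = ω₀/(2π) = 47.44 Hz.
Step 3 — Parallel Q: Q = R/(ω₀L) = 2960/(298·0.177) = 56.11.
Step 4 — Bandwidth: Δω = ω₀/Q = 5.312 rad/s; BW = Δω/(2π) = 0.8454 Hz.

(a) f₀ = 47.44 Hz  (b) Q = 56.11  (c) BW = 0.8454 Hz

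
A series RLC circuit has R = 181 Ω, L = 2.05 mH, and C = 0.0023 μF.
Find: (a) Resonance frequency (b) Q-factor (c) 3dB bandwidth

Step 1 — Resonance: ω₀ = 1/√(LC) = 1/√(0.00205·2.3e-09) = 4.605e+05 rad/s.
Step 2 — f₀ = ω₀/(2π) = 7.33e+04 Hz.
Step 3 — Series Q: Q = ω₀L/R = 4.605e+05·0.00205/181 = 5.216.
Step 4 — Bandwidth: Δω = ω₀/Q = 8.829e+04 rad/s; BW = Δω/(2π) = 1.405e+04 Hz.

(a) f₀ = 7.33e+04 Hz  (b) Q = 5.216  (c) BW = 1.405e+04 Hz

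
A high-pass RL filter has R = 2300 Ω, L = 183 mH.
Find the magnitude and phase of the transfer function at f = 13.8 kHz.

Step 1 — Angular frequency: ω = 2π·1.38e+04 = 8.671e+04 rad/s.
Step 2 — Transfer function: H(jω) = jωL/(R + jωL).
Step 3 — Numerator jωL = j·1.587e+04; denominator R + jωL = 2300 + j1.587e+04.
Step 4 — H = 0.9794 + j0.142.
Step 5 — Magnitude: |H| = 0.9897 (-0.1 dB); phase: φ = 8.2°.

|H| = 0.9897 (-0.1 dB), φ = 8.2°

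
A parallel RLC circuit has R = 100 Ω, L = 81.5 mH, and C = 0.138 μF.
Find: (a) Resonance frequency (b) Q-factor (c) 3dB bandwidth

Step 1 — Resonance: ω₀ = 1/√(LC) = 1/√(0.0815·1.38e-07) = 9429 rad/s.
Step 2 — f₀ = ω₀/(2π) = 1501 Hz.
Step 3 — Parallel Q: Q = R/(ω₀L) = 100/(9429·0.0815) = 0.1301.
Step 4 — Bandwidth: Δω = ω₀/Q = 7.246e+04 rad/s; BW = Δω/(2π) = 1.153e+04 Hz.

(a) f₀ = 1501 Hz  (b) Q = 0.1301  (c) BW = 1.153e+04 Hz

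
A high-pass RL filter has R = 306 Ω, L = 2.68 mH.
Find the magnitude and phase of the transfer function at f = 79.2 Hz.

Step 1 — Angular frequency: ω = 2π·79.2 = 497.6 rad/s.
Step 2 — Transfer function: H(jω) = jωL/(R + jωL).
Step 3 — Numerator jωL = j·1.334; denominator R + jωL = 306 + j1.334.
Step 4 — H = 1.899e-05 + j0.004358.
Step 5 — Magnitude: |H| = 0.004358 (-47.2 dB); phase: φ = 89.8°.

|H| = 0.004358 (-47.2 dB), φ = 89.8°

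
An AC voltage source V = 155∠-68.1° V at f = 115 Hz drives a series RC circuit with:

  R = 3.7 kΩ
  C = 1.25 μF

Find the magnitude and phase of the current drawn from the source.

Step 1 — Angular frequency: ω = 2π·f = 2π·115 = 722.6 rad/s.
Step 2 — Component impedances:
  R: Z = R = 3700 Ω
  C: Z = 1/(jωC) = -j/(ω·C) = 0 - j1107 Ω
Step 3 — Series combination: Z_total = R + C = 3700 - j1107 Ω = 3862∠-16.7° Ω.
Step 4 — Source phasor: V = 155∠-68.1° V = 57.81 - j143.8 V.
Step 5 — Ohm's law: I = V / Z_total = (57.81 - j143.8) / (3700 - j1107) = 0.02502 - j0.03138 A.
Step 6 — Convert to polar: |I| = 0.04013 A, ∠I = -51.4°.

I = 0.04013∠-51.4° A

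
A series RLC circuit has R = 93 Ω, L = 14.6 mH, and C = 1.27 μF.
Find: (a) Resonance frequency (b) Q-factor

Step 1 — Resonance condition Im(Z)=0 gives ω₀ = 1/√(LC).
Step 2 — ω₀ = 1/√(0.0146·1.27e-06) = 7344 rad/s.
Step 3 — f₀ = ω₀/(2π) = 1169 Hz.
Step 4 — Series Q: Q = ω₀L/R = 7344·0.0146/93 = 1.153.

(a) f₀ = 1169 Hz  (b) Q = 1.153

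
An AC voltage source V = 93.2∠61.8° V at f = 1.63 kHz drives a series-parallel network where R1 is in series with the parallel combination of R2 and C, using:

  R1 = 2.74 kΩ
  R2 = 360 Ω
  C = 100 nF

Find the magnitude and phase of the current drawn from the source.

Step 1 — Angular frequency: ω = 2π·f = 2π·1630 = 1.024e+04 rad/s.
Step 2 — Component impedances:
  R1: Z = R = 2740 Ω
  R2: Z = R = 360 Ω
  C: Z = 1/(jωC) = -j/(ω·C) = 0 - j976.4 Ω
Step 3 — Parallel branch: R2 || C = 1/(1/R2 + 1/C) = 316.9 - j116.8 Ω.
Step 4 — Series with R1: Z_total = R1 + (R2 || C) = 3057 - j116.8 Ω = 3059∠-2.2° Ω.
Step 5 — Source phasor: V = 93.2∠61.8° V = 44.04 + j82.14 V.
Step 6 — Ohm's law: I = V / Z_total = (44.04 + j82.14) / (3057 - j116.8) = 0.01336 + j0.02738 A.
Step 7 — Convert to polar: |I| = 0.03047 A, ∠I = 64.0°.

I = 0.03047∠64.0° A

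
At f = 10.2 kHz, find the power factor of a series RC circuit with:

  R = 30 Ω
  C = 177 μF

Step 1 — Angular frequency: ω = 2π·f = 2π·1.02e+04 = 6.409e+04 rad/s.
Step 2 — Component impedances:
  R: Z = R = 30 Ω
  C: Z = 1/(jωC) = -j/(ω·C) = 0 - j0.08815 Ω
Step 3 — Series combination: Z_total = R + C = 30 - j0.08815 Ω = 30∠-0.2° Ω.
Step 4 — Power factor: PF = cos(φ) = Re(Z)/|Z| = 30/30 = 1.
Step 5 — Type: Im(Z) = -0.08815 ⇒ leading (phase φ = -0.2°).

PF = 1 (leading, φ = -0.2°)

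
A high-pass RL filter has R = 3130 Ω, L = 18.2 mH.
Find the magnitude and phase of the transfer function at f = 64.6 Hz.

Step 1 — Angular frequency: ω = 2π·64.6 = 405.9 rad/s.
Step 2 — Transfer function: H(jω) = jωL/(R + jωL).
Step 3 — Numerator jωL = j·7.387; denominator R + jωL = 3130 + j7.387.
Step 4 — H = 5.57e-06 + j0.00236.
Step 5 — Magnitude: |H| = 0.00236 (-52.5 dB); phase: φ = 89.9°.

|H| = 0.00236 (-52.5 dB), φ = 89.9°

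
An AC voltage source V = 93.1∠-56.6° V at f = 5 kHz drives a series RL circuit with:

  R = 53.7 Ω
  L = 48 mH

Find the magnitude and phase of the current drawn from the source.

Step 1 — Angular frequency: ω = 2π·f = 2π·5000 = 3.142e+04 rad/s.
Step 2 — Component impedances:
  R: Z = R = 53.7 Ω
  L: Z = jωL = j·3.142e+04·0.048 = 0 + j1508 Ω
Step 3 — Series combination: Z_total = R + L = 53.7 + j1508 Ω = 1509∠88.0° Ω.
Step 4 — Source phasor: V = 93.1∠-56.6° V = 51.25 - j77.72 V.
Step 5 — Ohm's law: I = V / Z_total = (51.25 - j77.72) / (53.7 + j1508) = -0.05027 - j0.03578 A.
Step 6 — Convert to polar: |I| = 0.0617 A, ∠I = -144.6°.

I = 0.0617∠-144.6° A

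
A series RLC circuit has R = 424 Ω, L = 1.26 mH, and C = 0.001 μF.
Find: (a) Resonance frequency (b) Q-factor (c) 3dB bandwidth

Step 1 — Resonance condition Im(Z)=0 gives ω₀ = 1/√(LC).
Step 2 — ω₀ = 1/√(0.00126·1e-09) = 8.909e+05 rad/s.
Step 3 — f₀ = ω₀/(2π) = 1.418e+05 Hz.
Step 4 — Series Q: Q = ω₀L/R = 8.909e+05·0.00126/424 = 2.647.
Step 5 — 3dB bandwidth: Δω = ω₀/Q = 3.365e+05 rad/s; BW = Δω/(2π) = 5.356e+04 Hz.

(a) f₀ = 1.418e+05 Hz  (b) Q = 2.647  (c) BW = 5.356e+04 Hz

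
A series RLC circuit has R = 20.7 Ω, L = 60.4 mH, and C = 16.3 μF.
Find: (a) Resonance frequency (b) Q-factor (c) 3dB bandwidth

Step 1 — Resonance: ω₀ = 1/√(LC) = 1/√(0.0604·1.63e-05) = 1008 rad/s.
Step 2 — f₀ = ω₀/(2π) = 160.4 Hz.
Step 3 — Series Q: Q = ω₀L/R = 1008·0.0604/20.7 = 2.941.
Step 4 — Bandwidth: Δω = ω₀/Q = 342.7 rad/s; BW = Δω/(2π) = 54.54 Hz.

(a) f₀ = 160.4 Hz  (b) Q = 2.941  (c) BW = 54.54 Hz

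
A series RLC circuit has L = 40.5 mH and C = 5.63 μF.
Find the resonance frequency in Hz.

Step 1 — Resonance condition Im(Z)=0 gives ω₀ = 1/√(LC).
Step 2 — ω₀ = 1/√(0.0405·5.63e-06) = 2094 rad/s.
Step 3 — f₀ = ω₀/(2π) = 333.3 Hz.

f₀ = 333.3 Hz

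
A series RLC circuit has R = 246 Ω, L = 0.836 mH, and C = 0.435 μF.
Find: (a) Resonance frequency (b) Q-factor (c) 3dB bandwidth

Step 1 — Resonance condition Im(Z)=0 gives ω₀ = 1/√(LC).
Step 2 — ω₀ = 1/√(0.000836·4.35e-07) = 5.244e+04 rad/s.
Step 3 — f₀ = ω₀/(2π) = 8346 Hz.
Step 4 — Series Q: Q = ω₀L/R = 5.244e+04·0.000836/246 = 0.1782.
Step 5 — 3dB bandwidth: Δω = ω₀/Q = 2.943e+05 rad/s; BW = Δω/(2π) = 4.683e+04 Hz.

(a) f₀ = 8346 Hz  (b) Q = 0.1782  (c) BW = 4.683e+04 Hz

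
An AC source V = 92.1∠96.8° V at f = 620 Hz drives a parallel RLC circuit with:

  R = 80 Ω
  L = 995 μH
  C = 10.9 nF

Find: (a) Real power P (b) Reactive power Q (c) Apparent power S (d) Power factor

Step 1 — Angular frequency: ω = 2π·f = 2π·620 = 3896 rad/s.
Step 2 — Component impedances:
  R: Z = R = 80 Ω
  L: Z = jωL = j·3896·0.000995 = 0 + j3.876 Ω
  C: Z = 1/(jωC) = -j/(ω·C) = 0 - j2.355e+04 Ω
Step 3 — Parallel combination: 1/Z_total = 1/R + 1/L + 1/C; Z_total = 0.1874 + j3.868 Ω = 3.872∠87.2° Ω.
Step 4 — Source phasor: V = 92.1∠96.8° V = -10.91 + j91.45 V.
Step 5 — Current: I = V / Z = 23.45 + j3.956 A = 23.78∠9.6° A.
Step 6 — Complex power: S = V·I* = 106 + j2188 VA.
Step 7 — Real power: P = Re(S) = 106 W.
Step 8 — Reactive power: Q = Im(S) = 2188 VAR.
Step 9 — Apparent power: |S| = 2191 VA.
Step 10 — Power factor: PF = P/|S| = 0.0484 (lagging).

(a) P = 106 W  (b) Q = 2188 VAR  (c) S = 2191 VA  (d) PF = 0.0484 (lagging)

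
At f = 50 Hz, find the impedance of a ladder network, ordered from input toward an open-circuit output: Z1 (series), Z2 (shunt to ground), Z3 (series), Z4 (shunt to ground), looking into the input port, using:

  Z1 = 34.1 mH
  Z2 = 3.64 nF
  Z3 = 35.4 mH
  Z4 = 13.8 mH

Step 1 — Angular frequency: ω = 2π·f = 2π·50 = 314.2 rad/s.
Step 2 — Component impedances:
  Z1: Z = jωL = j·314.2·0.0341 = 0 + j10.71 Ω
  Z2: Z = 1/(jωC) = -j/(ω·C) = 0 - j8.745e+05 Ω
  Z3: Z = jωL = j·314.2·0.0354 = 0 + j11.12 Ω
  Z4: Z = jωL = j·314.2·0.0138 = 0 + j4.335 Ω
Step 3 — Ladder network (open output): work backward from the far end, alternating series and parallel combinations. Z_in = 0 + j26.17 Ω = 26.17∠90.0° Ω.

Z = 0 + j26.17 Ω = 26.17∠90.0° Ω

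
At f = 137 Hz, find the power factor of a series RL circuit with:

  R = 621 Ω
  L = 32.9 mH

Step 1 — Angular frequency: ω = 2π·f = 2π·137 = 860.8 rad/s.
Step 2 — Component impedances:
  R: Z = R = 621 Ω
  L: Z = jωL = j·860.8·0.0329 = 0 + j28.32 Ω
Step 3 — Series combination: Z_total = R + L = 621 + j28.32 Ω = 621.6∠2.6° Ω.
Step 4 — Power factor: PF = cos(φ) = Re(Z)/|Z| = 621/621.6 = 0.999.
Step 5 — Type: Im(Z) = 28.32 ⇒ lagging (phase φ = 2.6°).

PF = 0.999 (lagging, φ = 2.6°)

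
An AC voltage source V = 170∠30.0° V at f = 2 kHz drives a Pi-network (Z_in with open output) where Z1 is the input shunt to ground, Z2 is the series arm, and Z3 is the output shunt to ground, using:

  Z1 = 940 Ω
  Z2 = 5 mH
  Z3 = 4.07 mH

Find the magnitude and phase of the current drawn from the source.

Step 1 — Angular frequency: ω = 2π·f = 2π·2000 = 1.257e+04 rad/s.
Step 2 — Component impedances:
  Z1: Z = R = 940 Ω
  Z2: Z = jωL = j·1.257e+04·0.005 = 0 + j62.83 Ω
  Z3: Z = jωL = j·1.257e+04·0.00407 = 0 + j51.15 Ω
Step 3 — With open output, the series arm Z2 and the output shunt Z3 appear in series to ground: Z2 + Z3 = 0 + j114 Ω.
Step 4 — Parallel with input shunt Z1: Z_in = Z1 || (Z2 + Z3) = 13.62 + j112.3 Ω = 113.1∠83.1° Ω.
Step 5 — Source phasor: V = 170∠30.0° V = 147.2 + j85 V.
Step 6 — Ohm's law: I = V / Z_total = (147.2 + j85) / (13.62 + j112.3) = 0.9024 - j1.201 A.
Step 7 — Convert to polar: |I| = 1.502 A, ∠I = -53.1°.

I = 1.502∠-53.1° A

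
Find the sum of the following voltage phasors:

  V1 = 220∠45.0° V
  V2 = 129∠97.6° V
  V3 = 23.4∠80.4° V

Step 1 — Convert each phasor to rectangular form:
  V1 = 220·(cos(45.0°) + j·sin(45.0°)) = 155.6 + j155.6 V
  V2 = 129·(cos(97.6°) + j·sin(97.6°)) = -17.06 + j127.9 V
  V3 = 23.4·(cos(80.4°) + j·sin(80.4°)) = 3.902 + j23.07 V
Step 2 — Sum components: V_total = 142.4 + j306.5 V.
Step 3 — Convert to polar: |V_total| = 338 V, ∠V_total = 65.1°.

V_total = 338∠65.1° V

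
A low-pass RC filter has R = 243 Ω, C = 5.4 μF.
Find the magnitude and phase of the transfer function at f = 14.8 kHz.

Step 1 — Angular frequency: ω = 2π·1.48e+04 = 9.299e+04 rad/s.
Step 2 — Transfer function: H(jω) = 1/(1 + jωRC).
Step 3 — Denominator: 1 + jωRC = 1 + j·9.299e+04·243·5.4e-06 = 1 + j122.
Step 4 — H = 6.716e-05 - j0.008195.
Step 5 — Magnitude: |H| = 0.008195 (-41.7 dB); phase: φ = -89.5°.

|H| = 0.008195 (-41.7 dB), φ = -89.5°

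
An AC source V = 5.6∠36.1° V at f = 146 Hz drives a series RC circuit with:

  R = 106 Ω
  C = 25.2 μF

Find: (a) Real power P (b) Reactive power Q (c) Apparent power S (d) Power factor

Step 1 — Angular frequency: ω = 2π·f = 2π·146 = 917.3 rad/s.
Step 2 — Component impedances:
  R: Z = R = 106 Ω
  C: Z = 1/(jωC) = -j/(ω·C) = 0 - j43.26 Ω
Step 3 — Series combination: Z_total = R + C = 106 - j43.26 Ω = 114.5∠-22.2° Ω.
Step 4 — Source phasor: V = 5.6∠36.1° V = 4.525 + j3.299 V.
Step 5 — Current: I = V / Z = 0.0257 + j0.04162 A = 0.04891∠58.3° A.
Step 6 — Complex power: S = V·I* = 0.2536 - j0.1035 VA.
Step 7 — Real power: P = Re(S) = 0.2536 W.
Step 8 — Reactive power: Q = Im(S) = -0.1035 VAR.
Step 9 — Apparent power: |S| = 0.2739 VA.
Step 10 — Power factor: PF = P/|S| = 0.9259 (leading).

(a) P = 0.2536 W  (b) Q = -0.1035 VAR  (c) S = 0.2739 VA  (d) PF = 0.9259 (leading)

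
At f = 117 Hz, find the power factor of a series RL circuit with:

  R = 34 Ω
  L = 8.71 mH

Step 1 — Angular frequency: ω = 2π·f = 2π·117 = 735.1 rad/s.
Step 2 — Component impedances:
  R: Z = R = 34 Ω
  L: Z = jωL = j·735.1·0.00871 = 0 + j6.403 Ω
Step 3 — Series combination: Z_total = R + L = 34 + j6.403 Ω = 34.6∠10.7° Ω.
Step 4 — Power factor: PF = cos(φ) = Re(Z)/|Z| = 34/34.6 = 0.9827.
Step 5 — Type: Im(Z) = 6.403 ⇒ lagging (phase φ = 10.7°).

PF = 0.9827 (lagging, φ = 10.7°)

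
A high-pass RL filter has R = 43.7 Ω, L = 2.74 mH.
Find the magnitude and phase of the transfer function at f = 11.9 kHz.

Step 1 — Angular frequency: ω = 2π·1.19e+04 = 7.477e+04 rad/s.
Step 2 — Transfer function: H(jω) = jωL/(R + jωL).
Step 3 — Numerator jωL = j·204.9; denominator R + jωL = 43.7 + j204.9.
Step 4 — H = 0.9565 + j0.204.
Step 5 — Magnitude: |H| = 0.978 (-0.2 dB); phase: φ = 12.0°.

|H| = 0.978 (-0.2 dB), φ = 12.0°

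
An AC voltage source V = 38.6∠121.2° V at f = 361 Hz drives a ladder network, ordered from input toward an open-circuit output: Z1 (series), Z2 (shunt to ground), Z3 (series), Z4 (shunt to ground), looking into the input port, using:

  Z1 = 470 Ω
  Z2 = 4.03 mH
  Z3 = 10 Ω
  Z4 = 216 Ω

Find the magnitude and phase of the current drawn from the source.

Step 1 — Angular frequency: ω = 2π·f = 2π·361 = 2268 rad/s.
Step 2 — Component impedances:
  Z1: Z = R = 470 Ω
  Z2: Z = jωL = j·2268·0.00403 = 0 + j9.141 Ω
  Z3: Z = R = 10 Ω
  Z4: Z = R = 216 Ω
Step 3 — Ladder network (open output): work backward from the far end, alternating series and parallel combinations. Z_in = 470.4 + j9.126 Ω = 470.5∠1.1° Ω.
Step 4 — Source phasor: V = 38.6∠121.2° V = -20 + j33.02 V.
Step 5 — Ohm's law: I = V / Z_total = (-20 + j33.02) / (470.4 + j9.126) = -0.04113 + j0.07099 A.
Step 6 — Convert to polar: |I| = 0.08205 A, ∠I = 120.1°.

I = 0.08205∠120.1° A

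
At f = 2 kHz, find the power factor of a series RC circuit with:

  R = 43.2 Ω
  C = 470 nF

Step 1 — Angular frequency: ω = 2π·f = 2π·2000 = 1.257e+04 rad/s.
Step 2 — Component impedances:
  R: Z = R = 43.2 Ω
  C: Z = 1/(jωC) = -j/(ω·C) = 0 - j169.3 Ω
Step 3 — Series combination: Z_total = R + C = 43.2 - j169.3 Ω = 174.7∠-75.7° Ω.
Step 4 — Power factor: PF = cos(φ) = Re(Z)/|Z| = 43.2/174.74 = 0.2472.
Step 5 — Type: Im(Z) = -169.3 ⇒ leading (phase φ = -75.7°).

PF = 0.2472 (leading, φ = -75.7°)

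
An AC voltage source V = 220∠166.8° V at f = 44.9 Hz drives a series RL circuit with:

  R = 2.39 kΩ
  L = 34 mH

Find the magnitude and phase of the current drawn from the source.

Step 1 — Angular frequency: ω = 2π·f = 2π·44.9 = 282.1 rad/s.
Step 2 — Component impedances:
  R: Z = R = 2390 Ω
  L: Z = jωL = j·282.1·0.034 = 0 + j9.592 Ω
Step 3 — Series combination: Z_total = R + L = 2390 + j9.592 Ω = 2390∠0.2° Ω.
Step 4 — Source phasor: V = 220∠166.8° V = -214.2 + j50.24 V.
Step 5 — Ohm's law: I = V / Z_total = (-214.2 + j50.24) / (2390 + j9.592) = -0.08953 + j0.02138 A.
Step 6 — Convert to polar: |I| = 0.09205 A, ∠I = 166.6°.

I = 0.09205∠166.6° A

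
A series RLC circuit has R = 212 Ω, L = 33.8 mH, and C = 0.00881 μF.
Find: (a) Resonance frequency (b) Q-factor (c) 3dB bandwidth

Step 1 — Resonance condition Im(Z)=0 gives ω₀ = 1/√(LC).
Step 2 — ω₀ = 1/√(0.0338·8.81e-09) = 5.795e+04 rad/s.
Step 3 — f₀ = ω₀/(2π) = 9223 Hz.
Step 4 — Series Q: Q = ω₀L/R = 5.795e+04·0.0338/212 = 9.239.
Step 5 — 3dB bandwidth: Δω = ω₀/Q = 6272 rad/s; BW = Δω/(2π) = 998.2 Hz.

(a) f₀ = 9223 Hz  (b) Q = 9.239  (c) BW = 998.2 Hz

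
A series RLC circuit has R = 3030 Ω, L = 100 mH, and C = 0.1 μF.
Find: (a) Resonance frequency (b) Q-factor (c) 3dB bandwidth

Step 1 — Resonance: ω₀ = 1/√(LC) = 1/√(0.1·1e-07) = 1e+04 rad/s.
Step 2 — f₀ = ω₀/(2π) = 1592 Hz.
Step 3 — Series Q: Q = ω₀L/R = 1e+04·0.1/3030 = 0.33.
Step 4 — Bandwidth: Δω = ω₀/Q = 3.03e+04 rad/s; BW = Δω/(2π) = 4822 Hz.

(a) f₀ = 1592 Hz  (b) Q = 0.33  (c) BW = 4822 Hz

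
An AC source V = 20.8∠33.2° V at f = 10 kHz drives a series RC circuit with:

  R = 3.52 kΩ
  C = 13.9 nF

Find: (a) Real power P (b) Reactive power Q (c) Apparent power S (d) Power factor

Step 1 — Angular frequency: ω = 2π·f = 2π·1e+04 = 6.283e+04 rad/s.
Step 2 — Component impedances:
  R: Z = R = 3520 Ω
  C: Z = 1/(jωC) = -j/(ω·C) = 0 - j1145 Ω
Step 3 — Series combination: Z_total = R + C = 3520 - j1145 Ω = 3702∠-18.0° Ω.
Step 4 — Source phasor: V = 20.8∠33.2° V = 17.4 + j11.39 V.
Step 5 — Current: I = V / Z = 0.00352 + j0.00438 A = 0.005619∠51.2° A.
Step 6 — Complex power: S = V·I* = 0.1111 - j0.03615 VA.
Step 7 — Real power: P = Re(S) = 0.1111 W.
Step 8 — Reactive power: Q = Im(S) = -0.03615 VAR.
Step 9 — Apparent power: |S| = 0.1169 VA.
Step 10 — Power factor: PF = P/|S| = 0.951 (leading).

(a) P = 0.1111 W  (b) Q = -0.03615 VAR  (c) S = 0.1169 VA  (d) PF = 0.951 (leading)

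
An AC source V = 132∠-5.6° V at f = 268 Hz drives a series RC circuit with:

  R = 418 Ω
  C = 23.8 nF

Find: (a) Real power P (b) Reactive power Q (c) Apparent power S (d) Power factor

Step 1 — Angular frequency: ω = 2π·f = 2π·268 = 1684 rad/s.
Step 2 — Component impedances:
  R: Z = R = 418 Ω
  C: Z = 1/(jωC) = -j/(ω·C) = 0 - j2.495e+04 Ω
Step 3 — Series combination: Z_total = R + C = 418 - j2.495e+04 Ω = 2.496e+04∠-89.0° Ω.
Step 4 — Source phasor: V = 132∠-5.6° V = 131.4 - j12.88 V.
Step 5 — Current: I = V / Z = 0.0006043 + j0.005255 A = 0.005289∠83.4° A.
Step 6 — Complex power: S = V·I* = 0.01169 - j0.6981 VA.
Step 7 — Real power: P = Re(S) = 0.01169 W.
Step 8 — Reactive power: Q = Im(S) = -0.6981 VAR.
Step 9 — Apparent power: |S| = 0.6982 VA.
Step 10 — Power factor: PF = P/|S| = 0.01675 (leading).

(a) P = 0.01169 W  (b) Q = -0.6981 VAR  (c) S = 0.6982 VA  (d) PF = 0.01675 (leading)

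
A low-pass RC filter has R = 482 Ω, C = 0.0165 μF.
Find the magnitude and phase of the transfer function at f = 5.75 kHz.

Step 1 — Angular frequency: ω = 2π·5750 = 3.613e+04 rad/s.
Step 2 — Transfer function: H(jω) = 1/(1 + jωRC).
Step 3 — Denominator: 1 + jωRC = 1 + j·3.613e+04·482·1.65e-08 = 1 + j0.2873.
Step 4 — H = 0.9237 - j0.2654.
Step 5 — Magnitude: |H| = 0.9611 (-0.3 dB); phase: φ = -16.0°.

|H| = 0.9611 (-0.3 dB), φ = -16.0°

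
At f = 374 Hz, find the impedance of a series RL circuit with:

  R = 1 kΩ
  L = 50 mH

Step 1 — Angular frequency: ω = 2π·f = 2π·374 = 2350 rad/s.
Step 2 — Component impedances:
  R: Z = R = 1000 Ω
  L: Z = jωL = j·2350·0.05 = 0 + j117.5 Ω
Step 3 — Series combination: Z_total = R + L = 1000 + j117.5 Ω = 1007∠6.7° Ω.

Z = 1000 + j117.5 Ω = 1007∠6.7° Ω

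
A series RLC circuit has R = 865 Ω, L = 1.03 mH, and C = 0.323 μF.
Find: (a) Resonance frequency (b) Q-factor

Step 1 — Resonance condition Im(Z)=0 gives ω₀ = 1/√(LC).
Step 2 — ω₀ = 1/√(0.00103·3.23e-07) = 5.483e+04 rad/s.
Step 3 — f₀ = ω₀/(2π) = 8726 Hz.
Step 4 — Series Q: Q = ω₀L/R = 5.483e+04·0.00103/865 = 0.06528.

(a) f₀ = 8726 Hz  (b) Q = 0.06528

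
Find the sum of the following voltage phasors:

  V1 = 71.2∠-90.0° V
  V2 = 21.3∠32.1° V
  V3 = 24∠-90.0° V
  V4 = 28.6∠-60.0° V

Step 1 — Convert each phasor to rectangular form:
  V1 = 71.2·(cos(-90.0°) + j·sin(-90.0°)) = 0 - j71.2 V
  V2 = 21.3·(cos(32.1°) + j·sin(32.1°)) = 18.04 + j11.32 V
  V3 = 24·(cos(-90.0°) + j·sin(-90.0°)) = 0 - j24 V
  V4 = 28.6·(cos(-60.0°) + j·sin(-60.0°)) = 14.3 - j24.77 V
Step 2 — Sum components: V_total = 32.34 - j108.6 V.
Step 3 — Convert to polar: |V_total| = 113.4 V, ∠V_total = -73.4°.

V_total = 113.4∠-73.4° V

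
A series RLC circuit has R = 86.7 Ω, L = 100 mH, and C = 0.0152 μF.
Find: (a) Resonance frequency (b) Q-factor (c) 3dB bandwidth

Step 1 — Resonance condition Im(Z)=0 gives ω₀ = 1/√(LC).
Step 2 — ω₀ = 1/√(0.1·1.52e-08) = 2.565e+04 rad/s.
Step 3 — f₀ = ω₀/(2π) = 4082 Hz.
Step 4 — Series Q: Q = ω₀L/R = 2.565e+04·0.1/86.7 = 29.58.
Step 5 — 3dB bandwidth: Δω = ω₀/Q = 867 rad/s; BW = Δω/(2π) = 138 Hz.

(a) f₀ = 4082 Hz  (b) Q = 29.58  (c) BW = 138 Hz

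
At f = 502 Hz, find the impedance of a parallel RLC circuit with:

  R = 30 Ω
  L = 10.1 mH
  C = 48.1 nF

Step 1 — Angular frequency: ω = 2π·f = 2π·502 = 3154 rad/s.
Step 2 — Component impedances:
  R: Z = R = 30 Ω
  L: Z = jωL = j·3154·0.0101 = 0 + j31.86 Ω
  C: Z = 1/(jωC) = -j/(ω·C) = 0 - j6591 Ω
Step 3 — Parallel combination: 1/Z_total = 1/R + 1/L + 1/C; Z_total = 15.97 + j14.97 Ω = 21.89∠43.1° Ω.

Z = 15.97 + j14.97 Ω = 21.89∠43.1° Ω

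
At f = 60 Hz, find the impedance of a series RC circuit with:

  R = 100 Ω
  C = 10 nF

Step 1 — Angular frequency: ω = 2π·f = 2π·60 = 377 rad/s.
Step 2 — Component impedances:
  R: Z = R = 100 Ω
  C: Z = 1/(jωC) = -j/(ω·C) = 0 - j2.653e+05 Ω
Step 3 — Series combination: Z_total = R + C = 100 - j2.653e+05 Ω = 2.653e+05∠-90.0° Ω.

Z = 100 - j2.653e+05 Ω = 2.653e+05∠-90.0° Ω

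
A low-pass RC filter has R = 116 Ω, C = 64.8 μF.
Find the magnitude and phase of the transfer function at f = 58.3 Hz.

Step 1 — Angular frequency: ω = 2π·58.3 = 366.3 rad/s.
Step 2 — Transfer function: H(jω) = 1/(1 + jωRC).
Step 3 — Denominator: 1 + jωRC = 1 + j·366.3·116·6.48e-05 = 1 + j2.753.
Step 4 — H = 0.1165 - j0.3209.
Step 5 — Magnitude: |H| = 0.3414 (-9.3 dB); phase: φ = -70.0°.

|H| = 0.3414 (-9.3 dB), φ = -70.0°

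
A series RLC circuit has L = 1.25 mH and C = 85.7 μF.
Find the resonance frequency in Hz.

Step 1 — Resonance condition Im(Z)=0 gives ω₀ = 1/√(LC).
Step 2 — ω₀ = 1/√(0.00125·8.57e-05) = 3055 rad/s.
Step 3 — f₀ = ω₀/(2π) = 486.3 Hz.

f₀ = 486.3 Hz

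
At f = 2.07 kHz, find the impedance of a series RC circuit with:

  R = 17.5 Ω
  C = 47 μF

Step 1 — Angular frequency: ω = 2π·f = 2π·2070 = 1.301e+04 rad/s.
Step 2 — Component impedances:
  R: Z = R = 17.5 Ω
  C: Z = 1/(jωC) = -j/(ω·C) = 0 - j1.636 Ω
Step 3 — Series combination: Z_total = R + C = 17.5 - j1.636 Ω = 17.58∠-5.3° Ω.

Z = 17.5 - j1.636 Ω = 17.58∠-5.3° Ω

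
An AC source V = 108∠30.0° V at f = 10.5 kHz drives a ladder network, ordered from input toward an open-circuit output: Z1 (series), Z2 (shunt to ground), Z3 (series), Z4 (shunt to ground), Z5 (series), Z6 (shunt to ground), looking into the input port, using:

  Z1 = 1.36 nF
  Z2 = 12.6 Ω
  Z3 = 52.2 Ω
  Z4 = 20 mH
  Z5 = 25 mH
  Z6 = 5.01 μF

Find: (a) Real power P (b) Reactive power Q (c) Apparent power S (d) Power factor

Step 1 — Angular frequency: ω = 2π·f = 2π·1.05e+04 = 6.597e+04 rad/s.
Step 2 — Component impedances:
  Z1: Z = 1/(jωC) = -j/(ω·C) = 0 - j1.115e+04 Ω
  Z2: Z = R = 12.6 Ω
  Z3: Z = R = 52.2 Ω
  Z4: Z = jωL = j·6.597e+04·0.02 = 0 + j1319 Ω
  Z5: Z = jωL = j·6.597e+04·0.025 = 0 + j1649 Ω
  Z6: Z = 1/(jωC) = -j/(ω·C) = 0 - j3.025 Ω
Step 3 — Ladder network (open output): work backward from the far end, alternating series and parallel combinations. Z_in = 12.58 - j1.115e+04 Ω = 1.115e+04∠-89.9° Ω.
Step 4 — Source phasor: V = 108∠30.0° V = 93.53 + j54 V.
Step 5 — Current: I = V / Z = -0.004836 + j0.008398 A = 0.00969∠119.9° A.
Step 6 — Complex power: S = V·I* = 0.001181 - j1.047 VA.
Step 7 — Real power: P = Re(S) = 0.001181 W.
Step 8 — Reactive power: Q = Im(S) = -1.047 VAR.
Step 9 — Apparent power: |S| = 1.047 VA.
Step 10 — Power factor: PF = P/|S| = 0.001129 (leading).

(a) P = 0.001181 W  (b) Q = -1.047 VAR  (c) S = 1.047 VA  (d) PF = 0.001129 (leading)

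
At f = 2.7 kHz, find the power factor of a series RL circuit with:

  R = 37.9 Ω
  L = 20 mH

Step 1 — Angular frequency: ω = 2π·f = 2π·2700 = 1.696e+04 rad/s.
Step 2 — Component impedances:
  R: Z = R = 37.9 Ω
  L: Z = jωL = j·1.696e+04·0.02 = 0 + j339.3 Ω
Step 3 — Series combination: Z_total = R + L = 37.9 + j339.3 Ω = 341.4∠83.6° Ω.
Step 4 — Power factor: PF = cos(φ) = Re(Z)/|Z| = 37.9/341.4 = 0.111.
Step 5 — Type: Im(Z) = 339.3 ⇒ lagging (phase φ = 83.6°).

PF = 0.111 (lagging, φ = 83.6°)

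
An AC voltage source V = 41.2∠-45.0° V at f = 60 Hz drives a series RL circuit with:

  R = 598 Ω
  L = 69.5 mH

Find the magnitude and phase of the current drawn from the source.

Step 1 — Angular frequency: ω = 2π·f = 2π·60 = 377 rad/s.
Step 2 — Component impedances:
  R: Z = R = 598 Ω
  L: Z = jωL = j·377·0.0695 = 0 + j26.2 Ω
Step 3 — Series combination: Z_total = R + L = 598 + j26.2 Ω = 598.6∠2.5° Ω.
Step 4 — Source phasor: V = 41.2∠-45.0° V = 29.13 - j29.13 V.
Step 5 — Ohm's law: I = V / Z_total = (29.13 - j29.13) / (598 + j26.2) = 0.04649 - j0.05075 A.
Step 6 — Convert to polar: |I| = 0.06883 A, ∠I = -47.5°.

I = 0.06883∠-47.5° A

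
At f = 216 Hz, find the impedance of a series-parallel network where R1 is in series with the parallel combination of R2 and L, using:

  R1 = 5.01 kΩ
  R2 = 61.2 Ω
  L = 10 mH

Step 1 — Angular frequency: ω = 2π·f = 2π·216 = 1357 rad/s.
Step 2 — Component impedances:
  R1: Z = R = 5010 Ω
  R2: Z = R = 61.2 Ω
  L: Z = jωL = j·1357·0.01 = 0 + j13.57 Ω
Step 3 — Parallel branch: R2 || L = 1/(1/R2 + 1/L) = 2.869 + j12.94 Ω.
Step 4 — Series with R1: Z_total = R1 + (R2 || L) = 5013 + j12.94 Ω = 5013∠0.1° Ω.

Z = 5013 + j12.94 Ω = 5013∠0.1° Ω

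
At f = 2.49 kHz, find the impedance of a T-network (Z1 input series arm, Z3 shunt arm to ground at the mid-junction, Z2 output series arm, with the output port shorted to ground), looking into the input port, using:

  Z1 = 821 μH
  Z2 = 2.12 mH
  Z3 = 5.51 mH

Step 1 — Angular frequency: ω = 2π·f = 2π·2490 = 1.565e+04 rad/s.
Step 2 — Component impedances:
  Z1: Z = jωL = j·1.565e+04·0.000821 = 0 + j12.84 Ω
  Z2: Z = jωL = j·1.565e+04·0.00212 = 0 + j33.17 Ω
  Z3: Z = jωL = j·1.565e+04·0.00551 = 0 + j86.2 Ω
Step 3 — With the output port shorted to ground, the output series arm Z2 runs from the junction to ground; the shunt arm Z3 also runs from the junction to ground. They appear in parallel: Z3 || Z2 = 0 + j23.95 Ω.
Step 4 — Series with input arm Z1: Z_in = Z1 + (Z3 || Z2) = 0 + j36.8 Ω = 36.8∠90.0° Ω.

Z = 0 + j36.8 Ω = 36.8∠90.0° Ω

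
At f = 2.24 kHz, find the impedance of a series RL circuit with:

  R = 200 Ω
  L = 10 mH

Step 1 — Angular frequency: ω = 2π·f = 2π·2240 = 1.407e+04 rad/s.
Step 2 — Component impedances:
  R: Z = R = 200 Ω
  L: Z = jωL = j·1.407e+04·0.01 = 0 + j140.7 Ω
Step 3 — Series combination: Z_total = R + L = 200 + j140.7 Ω = 244.6∠35.1° Ω.

Z = 200 + j140.7 Ω = 244.6∠35.1° Ω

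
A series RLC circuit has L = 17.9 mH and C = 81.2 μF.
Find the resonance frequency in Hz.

Step 1 — Resonance condition Im(Z)=0 gives ω₀ = 1/√(LC).
Step 2 — ω₀ = 1/√(0.0179·8.12e-05) = 829.5 rad/s.
Step 3 — f₀ = ω₀/(2π) = 132 Hz.

f₀ = 132 Hz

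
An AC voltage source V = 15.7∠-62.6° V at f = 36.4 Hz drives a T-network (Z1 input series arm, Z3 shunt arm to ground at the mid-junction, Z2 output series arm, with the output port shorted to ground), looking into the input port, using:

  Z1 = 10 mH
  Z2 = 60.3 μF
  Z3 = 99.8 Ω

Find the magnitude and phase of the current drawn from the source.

Step 1 — Angular frequency: ω = 2π·f = 2π·36.4 = 228.7 rad/s.
Step 2 — Component impedances:
  Z1: Z = jωL = j·228.7·0.01 = 0 + j2.287 Ω
  Z2: Z = 1/(jωC) = -j/(ω·C) = 0 - j72.51 Ω
  Z3: Z = R = 99.8 Ω
Step 3 — With the output port shorted to ground, the output series arm Z2 runs from the junction to ground; the shunt arm Z3 also runs from the junction to ground. They appear in parallel: Z3 || Z2 = 34.48 - j47.46 Ω.
Step 4 — Series with input arm Z1: Z_in = Z1 + (Z3 || Z2) = 34.48 - j45.17 Ω = 56.83∠-52.6° Ω.
Step 5 — Source phasor: V = 15.7∠-62.6° V = 7.225 - j13.94 V.
Step 6 — Ohm's law: I = V / Z_total = (7.225 - j13.94) / (34.48 - j45.17) = 0.2721 - j0.04777 A.
Step 7 — Convert to polar: |I| = 0.2763 A, ∠I = -10.0°.

I = 0.2763∠-10.0° A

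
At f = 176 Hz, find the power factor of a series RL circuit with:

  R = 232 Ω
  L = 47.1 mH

Step 1 — Angular frequency: ω = 2π·f = 2π·176 = 1106 rad/s.
Step 2 — Component impedances:
  R: Z = R = 232 Ω
  L: Z = jωL = j·1106·0.0471 = 0 + j52.09 Ω
Step 3 — Series combination: Z_total = R + L = 232 + j52.09 Ω = 237.8∠12.7° Ω.
Step 4 — Power factor: PF = cos(φ) = Re(Z)/|Z| = 232/237.77 = 0.9757.
Step 5 — Type: Im(Z) = 52.09 ⇒ lagging (phase φ = 12.7°).

PF = 0.9757 (lagging, φ = 12.7°)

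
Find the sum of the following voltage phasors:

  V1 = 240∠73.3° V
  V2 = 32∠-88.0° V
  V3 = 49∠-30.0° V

Step 1 — Convert each phasor to rectangular form:
  V1 = 240·(cos(73.3°) + j·sin(73.3°)) = 68.97 + j229.9 V
  V2 = 32·(cos(-88.0°) + j·sin(-88.0°)) = 1.117 - j31.98 V
  V3 = 49·(cos(-30.0°) + j·sin(-30.0°)) = 42.44 - j24.5 V
Step 2 — Sum components: V_total = 112.5 + j173.4 V.
Step 3 — Convert to polar: |V_total| = 206.7 V, ∠V_total = 57.0°.

V_total = 206.7∠57.0° V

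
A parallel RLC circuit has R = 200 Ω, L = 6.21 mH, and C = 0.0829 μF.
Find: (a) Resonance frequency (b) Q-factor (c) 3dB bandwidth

Step 1 — Resonance: ω₀ = 1/√(LC) = 1/√(0.00621·8.29e-08) = 4.407e+04 rad/s.
Step 2 — f₀ = ω₀/(2π) = 7015 Hz.
Step 3 — Parallel Q: Q = R/(ω₀L) = 200/(4.407e+04·0.00621) = 0.7307.
Step 4 — Bandwidth: Δω = ω₀/Q = 6.031e+04 rad/s; BW = Δω/(2π) = 9599 Hz.

(a) f₀ = 7015 Hz  (b) Q = 0.7307  (c) BW = 9599 Hz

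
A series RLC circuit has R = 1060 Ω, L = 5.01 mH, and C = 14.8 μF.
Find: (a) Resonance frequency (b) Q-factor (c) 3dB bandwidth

Step 1 — Resonance condition Im(Z)=0 gives ω₀ = 1/√(LC).
Step 2 — ω₀ = 1/√(0.00501·1.48e-05) = 3672 rad/s.
Step 3 — f₀ = ω₀/(2π) = 584.5 Hz.
Step 4 — Series Q: Q = ω₀L/R = 3672·0.00501/1060 = 0.01736.
Step 5 — 3dB bandwidth: Δω = ω₀/Q = 2.116e+05 rad/s; BW = Δω/(2π) = 3.367e+04 Hz.

(a) f₀ = 584.5 Hz  (b) Q = 0.01736  (c) BW = 3.367e+04 Hz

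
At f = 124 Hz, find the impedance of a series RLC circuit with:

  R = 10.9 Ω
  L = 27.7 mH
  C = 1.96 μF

Step 1 — Angular frequency: ω = 2π·f = 2π·124 = 779.1 rad/s.
Step 2 — Component impedances:
  R: Z = R = 10.9 Ω
  L: Z = jωL = j·779.1·0.0277 = 0 + j21.58 Ω
  C: Z = 1/(jωC) = -j/(ω·C) = 0 - j654.9 Ω
Step 3 — Series combination: Z_total = R + L + C = 10.9 - j633.3 Ω = 633.4∠-89.0° Ω.

Z = 10.9 - j633.3 Ω = 633.4∠-89.0° Ω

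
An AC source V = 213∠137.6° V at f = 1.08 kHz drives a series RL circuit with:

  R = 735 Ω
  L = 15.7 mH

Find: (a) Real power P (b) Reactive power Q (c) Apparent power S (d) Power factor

Step 1 — Angular frequency: ω = 2π·f = 2π·1080 = 6786 rad/s.
Step 2 — Component impedances:
  R: Z = R = 735 Ω
  L: Z = jωL = j·6786·0.0157 = 0 + j106.5 Ω
Step 3 — Series combination: Z_total = R + L = 735 + j106.5 Ω = 742.7∠8.2° Ω.
Step 4 — Source phasor: V = 213∠137.6° V = -157.3 + j143.6 V.
Step 5 — Current: I = V / Z = -0.1819 + j0.2218 A = 0.2868∠129.4° A.
Step 6 — Complex power: S = V·I* = 60.46 + j8.763 VA.
Step 7 — Real power: P = Re(S) = 60.46 W.
Step 8 — Reactive power: Q = Im(S) = 8.763 VAR.
Step 9 — Apparent power: |S| = 61.09 VA.
Step 10 — Power factor: PF = P/|S| = 0.9897 (lagging).

(a) P = 60.46 W  (b) Q = 8.763 VAR  (c) S = 61.09 VA  (d) PF = 0.9897 (lagging)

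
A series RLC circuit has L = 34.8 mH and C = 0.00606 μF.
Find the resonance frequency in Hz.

Step 1 — Resonance condition Im(Z)=0 gives ω₀ = 1/√(LC).
Step 2 — ω₀ = 1/√(0.0348·6.06e-09) = 6.886e+04 rad/s.
Step 3 — f₀ = ω₀/(2π) = 1.096e+04 Hz.

f₀ = 1.096e+04 Hz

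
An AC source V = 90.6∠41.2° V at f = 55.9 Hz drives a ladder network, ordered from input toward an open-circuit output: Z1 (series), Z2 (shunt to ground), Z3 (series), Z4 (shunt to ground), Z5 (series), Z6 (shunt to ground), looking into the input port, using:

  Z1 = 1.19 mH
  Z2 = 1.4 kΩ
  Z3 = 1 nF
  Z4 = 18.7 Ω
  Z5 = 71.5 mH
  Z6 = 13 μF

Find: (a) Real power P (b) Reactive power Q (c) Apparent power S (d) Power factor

Step 1 — Angular frequency: ω = 2π·f = 2π·55.9 = 351.2 rad/s.
Step 2 — Component impedances:
  Z1: Z = jωL = j·351.2·0.00119 = 0 + j0.418 Ω
  Z2: Z = R = 1400 Ω
  Z3: Z = 1/(jωC) = -j/(ω·C) = 0 - j2.847e+06 Ω
  Z4: Z = R = 18.7 Ω
  Z5: Z = jωL = j·351.2·0.0715 = 0 + j25.11 Ω
  Z6: Z = 1/(jωC) = -j/(ω·C) = 0 - j219 Ω
Step 3 — Ladder network (open output): work backward from the far end, alternating series and parallel combinations. Z_in = 1400 - j0.2704 Ω = 1400∠-0.0° Ω.
Step 4 — Source phasor: V = 90.6∠41.2° V = 68.17 + j59.68 V.
Step 5 — Current: I = V / Z = 0.04868 + j0.04264 A = 0.06471∠41.2° A.
Step 6 — Complex power: S = V·I* = 5.863 - j0.001133 VA.
Step 7 — Real power: P = Re(S) = 5.863 W.
Step 8 — Reactive power: Q = Im(S) = -0.001133 VAR.
Step 9 — Apparent power: |S| = 5.863 VA.
Step 10 — Power factor: PF = P/|S| = 1 (leading).

(a) P = 5.863 W  (b) Q = -0.001133 VAR  (c) S = 5.863 VA  (d) PF = 1 (leading)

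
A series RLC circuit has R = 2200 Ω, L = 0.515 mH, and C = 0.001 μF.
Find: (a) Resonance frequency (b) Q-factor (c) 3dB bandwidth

Step 1 — Resonance: ω₀ = 1/√(LC) = 1/√(0.000515·1e-09) = 1.393e+06 rad/s.
Step 2 — f₀ = ω₀/(2π) = 2.218e+05 Hz.
Step 3 — Series Q: Q = ω₀L/R = 1.393e+06·0.000515/2200 = 0.3262.
Step 4 — Bandwidth: Δω = ω₀/Q = 4.272e+06 rad/s; BW = Δω/(2π) = 6.799e+05 Hz.

(a) f₀ = 2.218e+05 Hz  (b) Q = 0.3262  (c) BW = 6.799e+05 Hz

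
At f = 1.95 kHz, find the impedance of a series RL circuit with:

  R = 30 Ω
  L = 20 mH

Step 1 — Angular frequency: ω = 2π·f = 2π·1950 = 1.225e+04 rad/s.
Step 2 — Component impedances:
  R: Z = R = 30 Ω
  L: Z = jωL = j·1.225e+04·0.02 = 0 + j245 Ω
Step 3 — Series combination: Z_total = R + L = 30 + j245 Ω = 246.9∠83.0° Ω.

Z = 30 + j245 Ω = 246.9∠83.0° Ω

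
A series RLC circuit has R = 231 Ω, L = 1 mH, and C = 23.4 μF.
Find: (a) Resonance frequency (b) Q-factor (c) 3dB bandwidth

Step 1 — Resonance: ω₀ = 1/√(LC) = 1/√(0.001·2.34e-05) = 6537 rad/s.
Step 2 — f₀ = ω₀/(2π) = 1040 Hz.
Step 3 — Series Q: Q = ω₀L/R = 6537·0.001/231 = 0.0283.
Step 4 — Bandwidth: Δω = ω₀/Q = 2.31e+05 rad/s; BW = Δω/(2π) = 3.676e+04 Hz.

(a) f₀ = 1040 Hz  (b) Q = 0.0283  (c) BW = 3.676e+04 Hz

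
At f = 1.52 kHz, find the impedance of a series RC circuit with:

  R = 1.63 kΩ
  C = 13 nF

Step 1 — Angular frequency: ω = 2π·f = 2π·1520 = 9550 rad/s.
Step 2 — Component impedances:
  R: Z = R = 1630 Ω
  C: Z = 1/(jωC) = -j/(ω·C) = 0 - j8054 Ω
Step 3 — Series combination: Z_total = R + C = 1630 - j8054 Ω = 8218∠-78.6° Ω.

Z = 1630 - j8054 Ω = 8218∠-78.6° Ω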